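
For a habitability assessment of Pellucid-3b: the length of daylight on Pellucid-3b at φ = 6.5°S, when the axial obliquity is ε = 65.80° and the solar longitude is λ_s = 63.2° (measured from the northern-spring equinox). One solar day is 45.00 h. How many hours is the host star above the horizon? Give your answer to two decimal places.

Solar declination: sin δ = sin ε · sin λ_s = sin 65.80° × sin 63.2° = 0.81415, so δ = +54.503°.
cos H₀ = −tan φ · tan δ = −tan(-6.5°) × tan(+54.503°) = 0.1597, so H₀ = 1.4104 rad = 80.81°.
Daylight = 2H₀/(2π) × 45.00 h = (1.4104/π) × 45.00 = 20.20 h.

20.20 h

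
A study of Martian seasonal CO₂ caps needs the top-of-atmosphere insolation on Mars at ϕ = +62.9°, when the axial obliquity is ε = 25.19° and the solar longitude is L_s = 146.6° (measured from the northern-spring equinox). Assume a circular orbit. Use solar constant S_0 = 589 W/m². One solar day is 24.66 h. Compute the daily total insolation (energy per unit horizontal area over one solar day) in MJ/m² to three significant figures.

13.7 MJ/m²

Solar declination: sin δ = sin ε · sin L_s = sin 25.19° × sin 146.6° = 0.23430, so δ = +13.550°.
cos h₀ = −tan(+62.9°) tan(+13.550°) = -0.4710, h₀ = 2.0612 rad.
Bracket: h₀ sin ϕ sin δ + cos ϕ cos δ sin h₀ = 2.0612×0.89021×0.23430 + 0.45554×0.97217×0.88215 = 0.429917 + 0.390671 = 0.820588.
Q̄ = (S_0/π) × [bracket] = (589/π) × 0.820588 = 153.85 W/m².
Daily total = Q̄ × 24.66 h × 3600 s/h = 153.85 × 24.66 × 3600 / 10⁶ = 13.66 MJ/m².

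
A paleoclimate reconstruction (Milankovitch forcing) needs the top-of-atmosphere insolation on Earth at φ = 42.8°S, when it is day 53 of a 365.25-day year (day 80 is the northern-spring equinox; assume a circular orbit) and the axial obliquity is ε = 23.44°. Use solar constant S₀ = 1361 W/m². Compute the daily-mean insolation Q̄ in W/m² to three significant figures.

Solar longitude: λ_s = 360° × (53 − 80)/365.25 = -26.612°, i.e. -26.612° + 360° = 333.388°.
sin δ = sin 23.44° × sin 333.388° = -0.17819, so δ = -10.264°.
cos H₀ = −tan(-42.8°) tan(-10.264°) = -0.1677, H₀ = 1.7393 rad.
Bracket: H₀ sin φ sin δ + cos φ cos δ sin H₀ = 1.7393×-0.67944×-0.17819 + 0.73373×0.98400×0.98584 = 0.210576 + 0.711767 = 0.922343.
Q̄ = (S₀/π) × [bracket] = (1361/π) × 0.922343 = 399.6 W/m².

Q̄ ≈ 400 W/m²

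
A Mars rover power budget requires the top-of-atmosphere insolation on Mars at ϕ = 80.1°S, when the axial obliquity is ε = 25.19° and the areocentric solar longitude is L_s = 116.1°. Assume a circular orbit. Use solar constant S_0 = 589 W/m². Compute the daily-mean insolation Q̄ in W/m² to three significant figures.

sin δ = sin 25.19° × sin 116.1° = 0.38222, so δ = +22.471°.
cos h₀ = −tan(-80.1°) tan(+22.471°) = 2.3700 ≥ 1 ⇒ polar night, h₀ = 0 and Q̄ = 0.

Q̄ ≈ 0.00 W/m²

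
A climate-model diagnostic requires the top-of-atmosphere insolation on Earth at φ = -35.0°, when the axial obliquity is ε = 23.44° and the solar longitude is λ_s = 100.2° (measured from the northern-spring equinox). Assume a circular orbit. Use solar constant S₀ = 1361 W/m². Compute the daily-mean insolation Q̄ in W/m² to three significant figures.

Solar declination: sin δ = sin ε · sin λ_s = sin 23.44° × sin 100.2° = 0.39150, so δ = +23.048°.
cos H₀ = −tan(-35.0°) tan(+23.048°) = 0.2979, H₀ = 1.2683 rad.
Bracket: H₀ sin φ sin δ + cos φ cos δ sin H₀ = 1.2683×-0.57358×0.39150 + 0.81915×0.92018×0.95459 = -0.284805 + 0.719537 = 0.434732.
Q̄ = (S₀/π) × [bracket] = (1361/π) × 0.434732 = 188.3 W/m².

Q̄ ≈ 188 W/m²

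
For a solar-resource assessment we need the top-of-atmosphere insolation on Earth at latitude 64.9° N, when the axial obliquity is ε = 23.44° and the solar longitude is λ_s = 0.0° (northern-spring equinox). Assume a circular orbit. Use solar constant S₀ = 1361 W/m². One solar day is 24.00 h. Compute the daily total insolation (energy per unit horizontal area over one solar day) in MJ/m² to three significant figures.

15.9 MJ/m²

Solar declination: sin δ = sin ε · sin λ_s = sin 23.44° × sin 0.0° = 0.00000, so δ = +0.000°.
cos H₀ = −tan(+64.9°) tan(+0.000°) = -0.0000, H₀ = 1.5708 rad.
Bracket: H₀ sin φ sin δ + cos φ cos δ sin H₀ = 1.5708×0.90557×0.00000 + 0.42420×1.00000×1.00000 = 0.000000 + 0.424200 = 0.424200.
Q̄ = (S₀/π) × [bracket] = (1361/π) × 0.424200 = 183.77 W/m².
Daily total = Q̄ × 24.00 h × 3600 s/h = 183.77 × 24.00 × 3600 / 10⁶ = 15.88 MJ/m².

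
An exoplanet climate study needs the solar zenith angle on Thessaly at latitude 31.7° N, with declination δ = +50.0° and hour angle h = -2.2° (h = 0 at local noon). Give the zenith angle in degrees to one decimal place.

θ_z = 18.4°

cos θ_z = sin ϕ sin δ + cos ϕ cos δ cos h = 0.402535 + 0.546488 = 0.949023.
θ_z = arccos(0.949023) = 18.4°.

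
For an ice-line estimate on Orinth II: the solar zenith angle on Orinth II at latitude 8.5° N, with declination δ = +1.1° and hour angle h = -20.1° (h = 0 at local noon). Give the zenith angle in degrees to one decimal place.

θ_z = 21.3°

cos θ_z = sin φ sin δ + cos φ cos δ cos h = 0.002838 + 0.928608 = 0.931446.
θ_z = arccos(0.931446) = 21.3°.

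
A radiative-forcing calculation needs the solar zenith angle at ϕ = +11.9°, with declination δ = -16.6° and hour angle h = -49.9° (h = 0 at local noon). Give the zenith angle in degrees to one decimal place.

θ_z = 57.0°

cos θ_z = sin ϕ sin δ + cos ϕ cos δ cos h = -0.058910 + 0.604012 = 0.545102.
θ_z = arccos(0.545102) = 57.0°.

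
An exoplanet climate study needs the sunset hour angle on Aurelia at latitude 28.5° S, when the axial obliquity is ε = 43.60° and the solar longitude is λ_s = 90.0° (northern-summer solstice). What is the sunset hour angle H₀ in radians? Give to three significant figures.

H₀ = 1.03 rad

Solar declination: sin δ = sin ε · sin λ_s = sin 43.60° × sin 90.0° = 0.68962, so δ = +43.600°.
cos H₀ = −tan φ · tan δ = −tan(-28.5°) × tan(+43.600°) = 0.5170, so H₀ = 1.0274 rad = 58.87°.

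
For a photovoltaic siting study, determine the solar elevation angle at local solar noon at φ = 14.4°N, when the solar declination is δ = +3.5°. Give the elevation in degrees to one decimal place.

At local noon the hour angle is zero, so the zenith angle equals |φ − δ| = |+14.4° − (+3.500°)| = 10.900°.
Elevation = 90° − 10.900° = 79.1°.

79.1°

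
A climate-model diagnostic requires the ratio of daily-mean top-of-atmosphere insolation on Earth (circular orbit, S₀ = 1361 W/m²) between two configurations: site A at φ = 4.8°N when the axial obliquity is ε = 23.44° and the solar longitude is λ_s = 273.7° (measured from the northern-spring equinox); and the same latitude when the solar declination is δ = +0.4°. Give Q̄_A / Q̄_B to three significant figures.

— Configuration A (φ=+4.8°):
Solar declination: sin δ = sin ε · sin λ_s = sin 23.44° × sin 273.7° = -0.39696, so δ = -23.388°.
cos H₀ = −tan(+4.8°) tan(-23.388°) = 0.0363, H₀ = 1.5345 rad.
Bracket: H₀ sin φ sin δ + cos φ cos δ sin H₀ = 1.5345×0.08368×-0.39696 + 0.99649×0.91784×0.99934 = -0.050972 + 0.914015 = 0.863043.
Q̄ = (S₀/π) × [bracket] = (1361/π) × 0.863043 = 373.89 W/m².
— Configuration B (φ=+4.8°):
cos H₀ = −tan(+4.8°) tan(+0.400°) = -0.0006, H₀ = 1.5714 rad.
Bracket: H₀ sin φ sin δ + cos φ cos δ sin H₀ = 1.5714×0.08368×0.00698 + 0.99649×0.99998×1.00000 = 0.000918 + 0.996470 = 0.997388.
Q̄ = (S₀/π) × [bracket] = (1361/π) × 0.997388 = 432.09 W/m².
Ratio Q̄_A / Q̄_B = 373.89 / 432.09 = 0.8653.

Q̄_A / Q̄_B ≈ 0.865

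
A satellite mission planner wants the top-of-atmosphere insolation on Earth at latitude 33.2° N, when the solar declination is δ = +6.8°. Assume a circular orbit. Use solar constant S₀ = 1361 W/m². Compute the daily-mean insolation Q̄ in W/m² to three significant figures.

Q̄ ≈ 405 W/m²

cos H₀ = −tan(+33.2°) tan(+6.800°) = -0.0780, H₀ = 1.6489 rad.
Bracket: H₀ sin φ sin δ + cos φ cos δ sin H₀ = 1.6489×0.54756×0.11840 + 0.83676×0.99297×0.99695 = 0.106900 + 0.828343 = 0.935243.
Q̄ = (S₀/π) × [bracket] = (1361/π) × 0.935243 = 405.2 W/m².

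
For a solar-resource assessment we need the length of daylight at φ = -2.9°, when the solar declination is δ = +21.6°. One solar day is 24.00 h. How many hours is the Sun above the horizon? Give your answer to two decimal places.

cos H₀ = −tan φ · tan δ = −tan(-2.9°) × tan(+21.600°) = 0.0201, so H₀ = 1.5507 rad = 88.85°.
Daylight = 2H₀/(2π) × 24.00 h = (1.5507/π) × 24.00 = 11.85 h.

11.85 h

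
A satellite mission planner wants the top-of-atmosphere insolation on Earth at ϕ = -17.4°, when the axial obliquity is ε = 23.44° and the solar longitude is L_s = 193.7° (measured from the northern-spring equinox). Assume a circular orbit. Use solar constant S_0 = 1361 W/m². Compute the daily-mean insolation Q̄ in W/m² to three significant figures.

Q̄ ≈ 431 W/m²

Solar declination: sin δ = sin ε · sin L_s = sin 23.44° × sin 193.7° = -0.09421, so δ = -5.406°.
cos h₀ = −tan(-17.4°) tan(-5.406°) = -0.0297, h₀ = 1.6005 rad.
Bracket: h₀ sin ϕ sin δ + cos ϕ cos δ sin h₀ = 1.6005×-0.29904×-0.09421 + 0.95424×0.99555×0.99956 = 0.045090 + 0.949576 = 0.994666.
Q̄ = (S_0/π) × [bracket] = (1361/π) × 0.994666 = 430.9 W/m².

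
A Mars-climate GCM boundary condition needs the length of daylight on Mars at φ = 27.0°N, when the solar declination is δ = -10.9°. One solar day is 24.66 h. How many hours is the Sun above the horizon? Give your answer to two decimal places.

11.56 h

cos H₀ = −tan φ · tan δ = −tan(+27.0°) × tan(-10.900°) = 0.0981, so H₀ = 1.4725 rad = 84.37°.
Daylight = 2H₀/(2π) × 24.66 h = (1.4725/π) × 24.66 = 11.56 h.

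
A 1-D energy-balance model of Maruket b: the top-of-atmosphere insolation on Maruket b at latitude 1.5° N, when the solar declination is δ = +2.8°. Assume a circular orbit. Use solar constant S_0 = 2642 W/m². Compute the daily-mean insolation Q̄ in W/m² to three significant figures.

Q̄ ≈ 841 W/m²

cos h₀ = −tan(+1.5°) tan(+2.800°) = -0.0013, h₀ = 1.5721 rad.
Bracket: h₀ sin ϕ sin δ + cos ϕ cos δ sin h₀ = 1.5721×0.02618×0.04885 + 0.99966×0.99881×1.00000 = 0.002011 + 0.998470 = 1.000481.
Q̄ = (S_0/π) × [bracket] = (2642/π) × 1.000481 = 841.4 W/m².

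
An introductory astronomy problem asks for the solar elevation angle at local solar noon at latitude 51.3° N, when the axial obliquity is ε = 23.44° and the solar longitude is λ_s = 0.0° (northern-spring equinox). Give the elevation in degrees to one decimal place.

Solar declination: sin δ = sin ε · sin λ_s = sin 23.44° × sin 0.0° = 0.00000, so δ = +0.000°.
At local noon the hour angle is zero, so the zenith angle equals |φ − δ| = |+51.3° − (+0.000°)| = 51.300°.
Elevation = 90° − 51.300° = 38.7°.

38.7°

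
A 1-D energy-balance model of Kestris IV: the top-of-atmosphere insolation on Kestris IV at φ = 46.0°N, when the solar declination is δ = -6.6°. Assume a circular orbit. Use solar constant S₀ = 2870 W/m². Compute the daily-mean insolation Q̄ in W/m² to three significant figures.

Q̄ ≈ 516 W/m²

cos H₀ = −tan(+46.0°) tan(-6.600°) = 0.1198, H₀ = 1.4507 rad.
Bracket: H₀ sin φ sin δ + cos φ cos δ sin H₀ = 1.4507×0.71934×-0.11494 + 0.69466×0.99337×0.99280 = -0.119945 + 0.685086 = 0.565141.
Q̄ = (S₀/π) × [bracket] = (2870/π) × 0.565141 = 516.3 W/m².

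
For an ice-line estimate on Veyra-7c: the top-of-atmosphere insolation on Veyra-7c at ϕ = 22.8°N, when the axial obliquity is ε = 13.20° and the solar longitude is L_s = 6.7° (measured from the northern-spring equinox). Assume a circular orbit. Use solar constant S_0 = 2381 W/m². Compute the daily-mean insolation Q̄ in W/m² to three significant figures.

Solar declination: sin δ = sin ε · sin L_s = sin 13.20° × sin 6.7° = 0.02664, so δ = +1.527°.
cos h₀ = −tan(+22.8°) tan(+1.527°) = -0.0112, h₀ = 1.5820 rad.
Bracket: h₀ sin ϕ sin δ + cos ϕ cos δ sin h₀ = 1.5820×0.38752×0.02664 + 0.92186×0.99965×0.99994 = 0.016332 + 0.921482 = 0.937814.
Q̄ = (S_0/π) × [bracket] = (2381/π) × 0.937814 = 710.8 W/m².

Q̄ ≈ 711 W/m²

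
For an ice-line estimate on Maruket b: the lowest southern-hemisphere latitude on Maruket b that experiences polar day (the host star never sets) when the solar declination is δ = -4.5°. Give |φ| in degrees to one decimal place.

|φ| = 85.5°

Polar day requires cos H₀ = −tan φ tan δ ≤ −1, i.e. tan φ tan δ ≥ 1.
The boundary is |tan φ| · |tan δ| = 1, so |φ| = 90° − |δ| = 90° − 4.5° = 85.5° in the southern hemisphere.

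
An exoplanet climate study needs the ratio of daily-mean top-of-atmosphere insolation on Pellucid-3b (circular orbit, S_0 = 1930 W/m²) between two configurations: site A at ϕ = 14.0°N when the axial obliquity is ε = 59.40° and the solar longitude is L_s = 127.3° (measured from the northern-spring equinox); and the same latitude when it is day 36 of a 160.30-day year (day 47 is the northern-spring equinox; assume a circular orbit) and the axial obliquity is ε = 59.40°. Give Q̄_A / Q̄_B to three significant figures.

— Configuration A (ϕ=+14.0°):
Solar declination: sin δ = sin ε · sin L_s = sin 59.40° × sin 127.3° = 0.68470, so δ = +43.212°.
cos h₀ = −tan(+14.0°) tan(+43.212°) = -0.2342, h₀ = 1.8072 rad.
Bracket: h₀ sin ϕ sin δ + cos ϕ cos δ sin h₀ = 1.8072×0.24192×0.68470 + 0.97030×0.72883×0.97218 = 0.299349 + 0.687510 = 0.986859.
Q̄ = (S_0/π) × [bracket] = (1930/π) × 0.986859 = 606.27 W/m².
— Configuration B (ϕ=+14.0°):
Solar longitude: L_s = 360° × (36 − 47)/160.30 = -24.704°, i.e. -24.704° + 360° = 335.296°.
sin δ = sin 59.40° × sin 335.296° = -0.35973, so δ = -21.083°.
cos h₀ = −tan(+14.0°) tan(-21.083°) = 0.0961, h₀ = 1.4745 rad.
Bracket: h₀ sin ϕ sin δ + cos ϕ cos δ sin h₀ = 1.4745×0.24192×-0.35973 + 0.97030×0.93306×0.99537 = -0.128320 + 0.901156 = 0.772836.
Q̄ = (S_0/π) × [bracket] = (1930/π) × 0.772836 = 474.78 W/m².
Ratio Q̄_A / Q̄_B = 606.27 / 474.78 = 1.277.

Q̄_A / Q̄_B ≈ 1.28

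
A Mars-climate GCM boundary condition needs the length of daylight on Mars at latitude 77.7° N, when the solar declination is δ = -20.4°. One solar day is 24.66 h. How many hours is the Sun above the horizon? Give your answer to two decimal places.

cos h₀ = −tan ϕ · tan δ = 1.7057 ≥ 1, so the Sun never rises (polar night) and h₀ = 0.
Daylight = 2h₀/(2π) × 24.66 h = (0.0000/π) × 24.66 = 0.00 h.

0.00 h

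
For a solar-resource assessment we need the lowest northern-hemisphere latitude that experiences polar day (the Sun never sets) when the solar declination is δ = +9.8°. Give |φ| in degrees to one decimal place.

Polar day requires cos H₀ = −tan φ tan δ ≤ −1, i.e. tan φ tan δ ≥ 1.
The boundary is |tan φ| · |tan δ| = 1, so |φ| = 90° − |δ| = 90° − 9.8° = 80.2° in the northern hemisphere.

|φ| = 80.2°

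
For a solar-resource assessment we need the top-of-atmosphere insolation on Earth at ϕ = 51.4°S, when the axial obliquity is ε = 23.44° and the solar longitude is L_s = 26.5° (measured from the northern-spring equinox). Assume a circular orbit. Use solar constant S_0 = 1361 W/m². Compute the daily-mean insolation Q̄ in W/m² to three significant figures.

Solar declination: sin δ = sin ε · sin L_s = sin 23.44° × sin 26.5° = 0.17749, so δ = +10.224°.
cos h₀ = −tan(-51.4°) tan(+10.224°) = 0.2259, h₀ = 1.3429 rad.
Bracket: h₀ sin ϕ sin δ + cos ϕ cos δ sin h₀ = 1.3429×-0.78152×0.17749 + 0.62388×0.98412×0.97414 = -0.186276 + 0.598095 = 0.411819.
Q̄ = (S_0/π) × [bracket] = (1361/π) × 0.411819 = 178.4 W/m².

Q̄ ≈ 178 W/m²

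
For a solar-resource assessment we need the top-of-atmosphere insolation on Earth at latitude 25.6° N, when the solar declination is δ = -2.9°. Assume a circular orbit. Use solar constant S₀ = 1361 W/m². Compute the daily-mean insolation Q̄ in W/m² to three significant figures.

cos H₀ = −tan(+25.6°) tan(-2.900°) = 0.0243, H₀ = 1.5465 rad.
Bracket: H₀ sin φ sin δ + cos φ cos δ sin H₀ = 1.5465×0.43209×-0.05059 + 0.90183×0.99872×0.99971 = -0.033806 + 0.900414 = 0.866608.
Q̄ = (S₀/π) × [bracket] = (1361/π) × 0.866608 = 375.4 W/m².

Q̄ ≈ 375 W/m²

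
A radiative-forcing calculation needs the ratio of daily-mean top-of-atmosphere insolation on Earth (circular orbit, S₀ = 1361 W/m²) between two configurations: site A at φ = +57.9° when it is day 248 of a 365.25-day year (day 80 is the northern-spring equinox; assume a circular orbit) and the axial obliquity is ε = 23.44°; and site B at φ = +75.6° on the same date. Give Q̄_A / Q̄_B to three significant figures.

Q̄_A / Q̄_B ≈ 1.60

— Configuration A (φ=+57.9°):
Solar longitude: λ_s = 360° × (248 − 80)/365.25 = 165.585°.
sin δ = sin 23.44° × sin 165.585° = 0.09903, so δ = +5.683°.
cos H₀ = −tan(+57.9°) tan(+5.683°) = -0.1586, H₀ = 1.7301 rad.
Bracket: H₀ sin φ sin δ + cos φ cos δ sin H₀ = 1.7301×0.84712×0.09903 + 0.53140×0.99508×0.98734 = 0.145139 + 0.522091 = 0.667230.
Q̄ = (S₀/π) × [bracket] = (1361/π) × 0.667230 = 289.06 W/m².
— Configuration B (φ=+75.6°):
cos H₀ = −tan(+75.6°) tan(+5.683°) = -0.3876, H₀ = 1.9688 rad.
Bracket: H₀ sin φ sin δ + cos φ cos δ sin H₀ = 1.9688×0.96858×0.09903 + 0.24869×0.99508×0.92183 = 0.188844 + 0.228122 = 0.416966.
Q̄ = (S₀/π) × [bracket] = (1361/π) × 0.416966 = 180.64 W/m².
Ratio Q̄_A / Q̄_B = 289.06 / 180.64 = 1.600.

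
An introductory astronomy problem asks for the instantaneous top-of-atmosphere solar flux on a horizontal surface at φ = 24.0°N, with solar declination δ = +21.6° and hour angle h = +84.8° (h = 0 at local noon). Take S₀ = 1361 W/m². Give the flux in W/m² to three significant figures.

cos θ_z = sin φ sin δ + cos φ cos δ cos h = 0.149730 + 0.076983 = 0.226713.
Flux = S₀ · cos θ_z = 1361 × 0.226713 = 308.6 W/m².

309 W/m²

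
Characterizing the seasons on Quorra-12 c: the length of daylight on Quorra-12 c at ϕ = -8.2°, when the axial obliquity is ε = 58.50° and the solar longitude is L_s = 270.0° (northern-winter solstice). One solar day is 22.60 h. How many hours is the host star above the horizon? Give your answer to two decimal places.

Solar declination: sin δ = sin ε · sin L_s = sin 58.50° × sin 270.0° = -0.85264, so δ = -58.500°.
cos h₀ = −tan ϕ · tan δ = −tan(-8.2°) × tan(-58.500°) = -0.2352, so h₀ = 1.8082 rad = 103.60°.
Daylight = 2h₀/(2π) × 22.60 h = (1.8082/π) × 22.60 = 13.01 h.

13.01 h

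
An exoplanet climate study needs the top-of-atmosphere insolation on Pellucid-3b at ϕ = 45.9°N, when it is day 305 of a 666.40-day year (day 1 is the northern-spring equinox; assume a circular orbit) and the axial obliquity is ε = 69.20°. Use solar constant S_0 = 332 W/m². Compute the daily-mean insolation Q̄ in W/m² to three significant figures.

Q̄ ≈ 104 W/m²

Solar longitude: L_s = 360° × (305 − 1)/666.40 = 164.226°.
sin δ = sin 69.20° × sin 164.226° = 0.25413, so δ = +14.722°.
cos h₀ = −tan(+45.9°) tan(+14.722°) = -0.2711, h₀ = 1.8454 rad.
Bracket: h₀ sin ϕ sin δ + cos ϕ cos δ sin h₀ = 1.8454×0.71813×0.25413 + 0.69591×0.96717×0.96254 = 0.336783 + 0.647850 = 0.984633.
Q̄ = (S_0/π) × [bracket] = (332/π) × 0.984633 = 104.1 W/m².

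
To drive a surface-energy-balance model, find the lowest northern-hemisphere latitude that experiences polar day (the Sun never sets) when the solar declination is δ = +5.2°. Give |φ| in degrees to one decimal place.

Polar day requires cos H₀ = −tan φ tan δ ≤ −1, i.e. tan φ tan δ ≥ 1.
The boundary is |tan φ| · |tan δ| = 1, so |φ| = 90° − |δ| = 90° − 5.2° = 84.8° in the northern hemisphere.

|φ| = 84.8°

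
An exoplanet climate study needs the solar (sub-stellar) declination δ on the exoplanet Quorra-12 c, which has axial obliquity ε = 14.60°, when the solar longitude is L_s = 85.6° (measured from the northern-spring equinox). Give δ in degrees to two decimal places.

sin δ = sin ε · sin L_s = sin 14.60° × sin 85.6° = 0.251326.
δ = arcsin(0.251326) = +14.56°.

δ = +14.56°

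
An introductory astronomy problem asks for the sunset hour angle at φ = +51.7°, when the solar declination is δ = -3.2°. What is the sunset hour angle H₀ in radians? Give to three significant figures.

cos H₀ = −tan φ · tan δ = −tan(+51.7°) × tan(-3.200°) = 0.0708, so H₀ = 1.4999 rad = 85.94°.

H₀ = 1.50 rad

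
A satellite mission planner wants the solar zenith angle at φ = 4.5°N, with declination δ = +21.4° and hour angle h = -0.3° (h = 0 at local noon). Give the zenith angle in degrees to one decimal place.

θ_z = 16.9°

cos θ_z = sin φ sin δ + cos φ cos δ cos h = 0.028628 + 0.928173 = 0.956801.
θ_z = arccos(0.956801) = 16.9°.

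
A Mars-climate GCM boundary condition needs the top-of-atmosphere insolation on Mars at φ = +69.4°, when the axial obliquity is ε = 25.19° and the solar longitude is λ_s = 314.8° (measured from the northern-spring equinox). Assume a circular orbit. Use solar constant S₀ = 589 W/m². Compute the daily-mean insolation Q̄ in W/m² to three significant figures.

Q̄ ≈ 3.72 W/m²

Solar declination: sin δ = sin ε · sin λ_s = sin 25.19° × sin 314.8° = -0.30201, so δ = -17.578°.
cos H₀ = −tan(+69.4°) tan(-17.578°) = 0.8428, H₀ = 0.5683 rad.
Bracket: H₀ sin φ sin δ + cos φ cos δ sin H₀ = 0.5683×0.93606×-0.30201 + 0.35184×0.95331×0.53817 = -0.160658 + 0.180509 = 0.019851.
Q̄ = (S₀/π) × [bracket] = (589/π) × 0.019851 = 3.722 W/m².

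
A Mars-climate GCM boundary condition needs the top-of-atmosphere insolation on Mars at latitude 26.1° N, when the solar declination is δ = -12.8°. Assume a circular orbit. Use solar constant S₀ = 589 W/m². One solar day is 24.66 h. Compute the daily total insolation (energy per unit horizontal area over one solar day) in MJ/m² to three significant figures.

cos H₀ = −tan(+26.1°) tan(-12.800°) = 0.1113, H₀ = 1.4593 rad.
Bracket: H₀ sin φ sin δ + cos φ cos δ sin H₀ = 1.4593×0.43994×-0.22155 + 0.89803×0.97515×0.99379 = -0.142236 + 0.870276 = 0.728040.
Q̄ = (S₀/π) × [bracket] = (589/π) × 0.728040 = 136.50 W/m².
Daily total = Q̄ × 24.66 h × 3600 s/h = 136.50 × 24.66 × 3600 / 10⁶ = 12.12 MJ/m².

12.1 MJ/m²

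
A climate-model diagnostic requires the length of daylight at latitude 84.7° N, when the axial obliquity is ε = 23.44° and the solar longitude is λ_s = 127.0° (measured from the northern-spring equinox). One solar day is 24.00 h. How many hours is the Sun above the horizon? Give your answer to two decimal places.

24.00 h

Solar declination: sin δ = sin ε · sin λ_s = sin 23.44° × sin 127.0° = 0.31769, so δ = +18.523°.
Sunrise equation: cos H₀ = −tan φ · tan δ = -3.6117 ≤ −1, so the Sun never sets (polar day) and H₀ = π.
Daylight = 2H₀/(2π) × 24.00 h = (3.1416/π) × 24.00 = 24.00 h.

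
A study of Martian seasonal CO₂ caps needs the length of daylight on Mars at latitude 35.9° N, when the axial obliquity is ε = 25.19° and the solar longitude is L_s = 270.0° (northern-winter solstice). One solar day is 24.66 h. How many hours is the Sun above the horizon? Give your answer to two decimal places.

Solar declination: sin δ = sin ε · sin L_s = sin 25.19° × sin 270.0° = -0.42562, so δ = -25.190°.
cos h₀ = −tan ϕ · tan δ = −tan(+35.9°) × tan(-25.190°) = 0.3405, so h₀ = 1.2234 rad = 70.09°.
Daylight = 2h₀/(2π) × 24.66 h = (1.2234/π) × 24.66 = 9.60 h.

9.60 h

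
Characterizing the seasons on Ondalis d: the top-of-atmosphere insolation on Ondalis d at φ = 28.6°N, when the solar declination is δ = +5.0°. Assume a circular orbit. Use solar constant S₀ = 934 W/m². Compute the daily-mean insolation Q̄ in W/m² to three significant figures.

cos H₀ = −tan(+28.6°) tan(+5.000°) = -0.0477, H₀ = 1.6185 rad.
Bracket: H₀ sin φ sin δ + cos φ cos δ sin H₀ = 1.6185×0.47869×0.08716 + 0.87798×0.99619×0.99886 = 0.067528 + 0.873638 = 0.941166.
Q̄ = (S₀/π) × [bracket] = (934/π) × 0.941166 = 279.8 W/m².

Q̄ ≈ 280 W/m²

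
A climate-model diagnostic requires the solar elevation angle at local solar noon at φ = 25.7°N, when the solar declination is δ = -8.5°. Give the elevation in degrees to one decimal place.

At local noon the hour angle is zero, so the zenith angle equals |φ − δ| = |+25.7° − (-8.500°)| = 34.200°.
Elevation = 90° − 34.200° = 55.8°.

55.8°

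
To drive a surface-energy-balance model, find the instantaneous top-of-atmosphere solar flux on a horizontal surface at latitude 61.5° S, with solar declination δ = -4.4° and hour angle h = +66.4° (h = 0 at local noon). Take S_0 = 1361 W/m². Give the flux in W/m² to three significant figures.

351 W/m²

cos θ_z = sin ϕ sin δ + cos ϕ cos δ cos h = 0.067422 + 0.190467 = 0.257889.
Flux = S_0 · cos θ_z = 1361 × 0.257889 = 351.0 W/m².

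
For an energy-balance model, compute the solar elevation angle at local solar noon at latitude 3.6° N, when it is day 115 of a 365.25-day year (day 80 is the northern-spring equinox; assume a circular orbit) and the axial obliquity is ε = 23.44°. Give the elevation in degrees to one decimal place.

80.6°

Solar longitude: λ_s = 360° × (115 − 80)/365.25 = 34.497°.
sin δ = sin 23.44° × sin 34.497° = 0.22529, so δ = +13.020°.
At local noon the hour angle is zero, so the zenith angle equals |φ − δ| = |+3.6° − (+13.020°)| = 9.420°.
Elevation = 90° − 9.420° = 80.6°.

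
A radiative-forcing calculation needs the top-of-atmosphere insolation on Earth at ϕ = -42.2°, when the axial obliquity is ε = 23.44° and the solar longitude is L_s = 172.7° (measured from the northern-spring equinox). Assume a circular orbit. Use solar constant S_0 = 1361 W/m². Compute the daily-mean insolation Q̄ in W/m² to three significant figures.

Solar declination: sin δ = sin ε · sin L_s = sin 23.44° × sin 172.7° = 0.05054, so δ = +2.897°.
cos h₀ = −tan(-42.2°) tan(+2.897°) = 0.0459, h₀ = 1.5249 rad.
Bracket: h₀ sin ϕ sin δ + cos ϕ cos δ sin h₀ = 1.5249×-0.67172×0.05054 + 0.74080×0.99872×0.99895 = -0.051768 + 0.739075 = 0.687307.
Q̄ = (S_0/π) × [bracket] = (1361/π) × 0.687307 = 297.8 W/m².

Q̄ ≈ 298 W/m²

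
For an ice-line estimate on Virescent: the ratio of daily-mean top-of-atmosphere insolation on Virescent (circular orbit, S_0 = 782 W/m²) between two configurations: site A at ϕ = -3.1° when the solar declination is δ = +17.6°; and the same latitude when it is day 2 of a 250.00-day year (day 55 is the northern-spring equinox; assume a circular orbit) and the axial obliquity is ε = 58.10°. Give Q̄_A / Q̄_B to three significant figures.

Q̄_A / Q̄_B ≈ 1.46

— Configuration A (ϕ=-3.1°):
cos h₀ = −tan(-3.1°) tan(+17.600°) = 0.0172, h₀ = 1.5536 rad.
Bracket: h₀ sin ϕ sin δ + cos ϕ cos δ sin h₀ = 1.5536×-0.05408×0.30237 + 0.99854×0.95319×0.99985 = -0.025405 + 0.951656 = 0.926251.
Q̄ = (S_0/π) × [bracket] = (782/π) × 0.926251 = 230.56 W/m².
— Configuration B (ϕ=-3.1°):
Solar longitude: L_s = 360° × (2 − 55)/250.00 = -76.320°, i.e. -76.320° + 360° = 283.680°.
sin δ = sin 58.10° × sin 283.680° = -0.82489, so δ = -55.577°.
cos h₀ = −tan(-3.1°) tan(-55.577°) = -0.0790, h₀ = 1.6499 rad.
Bracket: h₀ sin ϕ sin δ + cos ϕ cos δ sin h₀ = 1.6499×-0.05408×-0.82489 + 0.99854×0.56530×0.99687 = 0.073602 + 0.562708 = 0.636310.
Q̄ = (S_0/π) × [bracket] = (782/π) × 0.636310 = 158.39 W/m².
Ratio Q̄_A / Q̄_B = 230.56 / 158.39 = 1.456.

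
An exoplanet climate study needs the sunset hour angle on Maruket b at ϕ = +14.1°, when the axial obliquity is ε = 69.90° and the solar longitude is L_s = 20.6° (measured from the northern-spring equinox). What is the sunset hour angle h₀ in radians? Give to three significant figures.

Solar declination: sin δ = sin ε · sin L_s = sin 69.90° × sin 20.6° = 0.33041, so δ = +19.294°.
cos h₀ = −tan ϕ · tan δ = −tan(+14.1°) × tan(+19.294°) = -0.0879, so h₀ = 1.6588 rad = 95.04°.

h₀ = 1.66 rad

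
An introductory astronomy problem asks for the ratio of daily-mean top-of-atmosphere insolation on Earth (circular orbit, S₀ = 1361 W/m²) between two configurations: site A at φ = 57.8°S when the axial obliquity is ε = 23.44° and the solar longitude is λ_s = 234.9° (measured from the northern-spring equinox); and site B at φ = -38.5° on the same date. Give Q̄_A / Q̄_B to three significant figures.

— Configuration A (φ=-57.8°):
Solar declination: sin δ = sin ε · sin λ_s = sin 23.44° × sin 234.9° = -0.32545, so δ = -18.993°.
cos H₀ = −tan(-57.8°) tan(-18.993°) = -0.5466, H₀ = 2.1490 rad.
Bracket: H₀ sin φ sin δ + cos φ cos δ sin H₀ = 2.1490×-0.84619×-0.32545 + 0.53288×0.94556×0.83742 = 0.591819 + 0.421951 = 1.013770.
Q̄ = (S₀/π) × [bracket] = (1361/π) × 1.013770 = 439.19 W/m².
— Configuration B (φ=-38.5°):
cos H₀ = −tan(-38.5°) tan(-18.993°) = -0.2738, H₀ = 1.8481 rad.
Bracket: H₀ sin φ sin δ + cos φ cos δ sin H₀ = 1.8481×-0.62251×-0.32545 + 0.78261×0.94556×0.96179 = 0.374417 + 0.711729 = 1.086146.
Q̄ = (S₀/π) × [bracket] = (1361/π) × 1.086146 = 470.54 W/m².
Ratio Q̄_A / Q̄_B = 439.19 / 470.54 = 0.9334.

Q̄_A / Q̄_B ≈ 0.933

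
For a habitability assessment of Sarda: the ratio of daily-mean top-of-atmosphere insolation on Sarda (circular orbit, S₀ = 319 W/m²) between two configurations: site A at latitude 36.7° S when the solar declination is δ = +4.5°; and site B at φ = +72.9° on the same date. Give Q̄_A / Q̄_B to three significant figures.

— Configuration A (φ=-36.7°):
cos H₀ = −tan(-36.7°) tan(+4.500°) = 0.0587, H₀ = 1.5121 rad.
Bracket: H₀ sin φ sin δ + cos φ cos δ sin H₀ = 1.5121×-0.59763×0.07846 + 0.80178×0.99692×0.99828 = -0.070902 + 0.797936 = 0.727034.
Q̄ = (S₀/π) × [bracket] = (319/π) × 0.727034 = 73.824 W/m².
— Configuration B (φ=+72.9°):
cos H₀ = −tan(+72.9°) tan(+4.500°) = -0.2558, H₀ = 1.8295 rad.
Bracket: H₀ sin φ sin δ + cos φ cos δ sin H₀ = 1.8295×0.95579×0.07846 + 0.29404×0.99692×0.96672 = 0.137197 + 0.283379 = 0.420576.
Q̄ = (S₀/π) × [bracket] = (319/π) × 0.420576 = 42.706 W/m².
Ratio Q̄_A / Q̄_B = 73.824 / 42.706 = 1.729.

Q̄_A / Q̄_B ≈ 1.73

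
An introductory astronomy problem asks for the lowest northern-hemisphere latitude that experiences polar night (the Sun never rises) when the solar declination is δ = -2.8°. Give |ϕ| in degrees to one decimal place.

|ϕ| = 87.2°

Polar night requires cos h₀ = −tan ϕ tan δ ≥ 1, i.e. tan ϕ tan δ ≤ −1.
The boundary is |tan ϕ| · |tan δ| = 1, so |ϕ| = 90° − |δ| = 90° − 2.8° = 87.2° in the northern hemisphere.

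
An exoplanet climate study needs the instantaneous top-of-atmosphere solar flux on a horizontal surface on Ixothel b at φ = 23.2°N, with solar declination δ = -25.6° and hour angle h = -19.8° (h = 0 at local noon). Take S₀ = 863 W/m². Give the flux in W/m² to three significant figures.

cos θ_z = sin φ sin δ + cos φ cos δ cos h = -0.170217 + 0.779902 = 0.609685.
Flux = S₀ · cos θ_z = 863 × 0.609685 = 526.2 W/m².

526 W/m²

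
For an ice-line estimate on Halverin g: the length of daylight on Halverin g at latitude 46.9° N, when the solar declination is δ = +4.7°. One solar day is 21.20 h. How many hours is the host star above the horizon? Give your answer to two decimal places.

11.19 h

cos H₀ = −tan φ · tan δ = −tan(+46.9°) × tan(+4.700°) = -0.0879, so H₀ = 1.6588 rad = 95.04°.
Daylight = 2H₀/(2π) × 21.20 h = (1.6588/π) × 21.20 = 11.19 h.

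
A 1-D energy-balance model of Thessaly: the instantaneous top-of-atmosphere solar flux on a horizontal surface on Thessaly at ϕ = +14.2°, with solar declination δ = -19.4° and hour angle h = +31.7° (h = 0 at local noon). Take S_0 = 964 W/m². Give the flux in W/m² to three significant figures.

cos θ_z = sin ϕ sin δ + cos ϕ cos δ cos h = -0.081482 + 0.777984 = 0.696502.
Flux = S_0 · cos θ_z = 964 × 0.696502 = 671.4 W/m².

671 W/m²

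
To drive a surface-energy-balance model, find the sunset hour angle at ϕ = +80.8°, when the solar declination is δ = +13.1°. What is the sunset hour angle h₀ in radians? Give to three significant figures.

Sunrise equation: cos h₀ = −tan ϕ · tan δ = -1.4368 ≤ −1, so the Sun never sets (polar day) and h₀ = π.

h₀ = 3.14 rad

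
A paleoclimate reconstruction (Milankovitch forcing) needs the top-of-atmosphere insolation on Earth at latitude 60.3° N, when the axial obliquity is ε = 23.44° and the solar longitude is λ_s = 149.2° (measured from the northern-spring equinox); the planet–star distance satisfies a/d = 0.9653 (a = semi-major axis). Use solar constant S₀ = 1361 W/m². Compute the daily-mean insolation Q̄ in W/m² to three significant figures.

Q̄ ≈ 321 W/m²

Solar declination: sin δ = sin ε · sin λ_s = sin 23.44° × sin 149.2° = 0.20368, so δ = +11.753°.
cos H₀ = −tan(+60.3°) tan(+11.753°) = -0.3647, H₀ = 1.9442 rad.
Bracket: H₀ sin φ sin δ + cos φ cos δ sin H₀ = 1.9442×0.86863×0.20368 + 0.49546×0.97904×0.93111 = 0.343973 + 0.451658 = 0.795631.
Inverse-square distance factor (a/d)² = 0.9653² = 0.931804.
Q̄ = (S₀/π) × 0.931804 × [bracket] = (1361/π) × 0.931804 × 0.795631 = 321.2 W/m².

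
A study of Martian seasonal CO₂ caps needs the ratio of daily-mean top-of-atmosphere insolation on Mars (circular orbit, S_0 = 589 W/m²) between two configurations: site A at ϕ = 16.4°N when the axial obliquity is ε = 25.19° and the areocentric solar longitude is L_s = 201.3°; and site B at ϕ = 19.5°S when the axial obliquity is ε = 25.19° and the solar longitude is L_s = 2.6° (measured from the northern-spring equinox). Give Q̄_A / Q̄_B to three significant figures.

— Configuration A (ϕ=+16.4°):
sin δ = sin 25.19° × sin 201.3° = -0.15461, so δ = -8.894°.
cos h₀ = −tan(+16.4°) tan(-8.894°) = 0.0461, h₀ = 1.5247 rad.
Bracket: h₀ sin ϕ sin δ + cos ϕ cos δ sin h₀ = 1.5247×0.28234×-0.15461 + 0.95931×0.98798×0.99894 = -0.066557 + 0.946774 = 0.880217.
Q̄ = (S_0/π) × [bracket] = (589/π) × 0.880217 = 165.03 W/m².
— Configuration B (ϕ=-19.5°):
Solar declination: sin δ = sin ε · sin L_s = sin 25.19° × sin 2.6° = 0.01931, so δ = +1.106°.
cos h₀ = −tan(-19.5°) tan(+1.106°) = 0.0068, h₀ = 1.5640 rad.
Bracket: h₀ sin ϕ sin δ + cos ϕ cos δ sin h₀ = 1.5640×-0.33381×0.01931 + 0.94264×0.99981×0.99998 = -0.010081 + 0.942442 = 0.932361.
Q̄ = (S_0/π) × [bracket] = (589/π) × 0.932361 = 174.80 W/m².
Ratio Q̄_A / Q̄_B = 165.03 / 174.80 = 0.9441.

Q̄_A / Q̄_B ≈ 0.944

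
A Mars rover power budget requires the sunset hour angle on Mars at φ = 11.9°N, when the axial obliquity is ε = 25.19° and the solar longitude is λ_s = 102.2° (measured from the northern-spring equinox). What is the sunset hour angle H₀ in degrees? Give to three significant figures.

Solar declination: sin δ = sin ε · sin λ_s = sin 25.19° × sin 102.2° = 0.41601, so δ = +24.583°.
cos H₀ = −tan φ · tan δ = −tan(+11.9°) × tan(+24.583°) = -0.0964, so H₀ = 1.6674 rad = 95.53°.

H₀ = 95.5°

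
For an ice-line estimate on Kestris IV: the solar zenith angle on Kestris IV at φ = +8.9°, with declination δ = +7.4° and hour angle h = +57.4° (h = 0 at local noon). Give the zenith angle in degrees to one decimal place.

cos θ_z = sin φ sin δ + cos φ cos δ cos h = 0.019926 + 0.527851 = 0.547777.
θ_z = arccos(0.547777) = 56.8°.

θ_z = 56.8°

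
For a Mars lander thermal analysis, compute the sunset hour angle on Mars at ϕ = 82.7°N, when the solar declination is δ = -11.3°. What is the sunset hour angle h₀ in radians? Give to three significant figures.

h₀ = 0.00 rad

cos h₀ = −tan ϕ · tan δ = 1.5598 ≥ 1, so the Sun never rises (polar night) and h₀ = 0.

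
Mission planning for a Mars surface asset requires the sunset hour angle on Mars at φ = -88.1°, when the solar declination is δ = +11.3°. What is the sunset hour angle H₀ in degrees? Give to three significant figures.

H₀ = 0.00°

cos H₀ = −tan φ · tan δ = 6.0235 ≥ 1, so the Sun never rises (polar night) and H₀ = 0.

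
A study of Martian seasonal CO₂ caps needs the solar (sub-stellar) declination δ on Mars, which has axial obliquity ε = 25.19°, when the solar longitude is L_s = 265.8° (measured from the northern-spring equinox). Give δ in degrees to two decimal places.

δ = -25.12°

sin δ = sin ε · sin L_s = sin 25.19° × sin 265.8° = -0.424478.
δ = arcsin(-0.424478) = -25.12°.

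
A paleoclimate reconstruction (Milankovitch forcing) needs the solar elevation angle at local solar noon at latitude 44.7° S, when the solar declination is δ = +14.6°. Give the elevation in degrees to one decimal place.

At local noon the hour angle is zero, so the zenith angle equals |φ − δ| = |-44.7° − (+14.600°)| = 59.300°.
Elevation = 90° − 59.300° = 30.7°.

30.7°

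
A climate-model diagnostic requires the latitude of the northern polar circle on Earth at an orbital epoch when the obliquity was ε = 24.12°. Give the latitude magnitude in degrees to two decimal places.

65.88°

The polar circle is the lowest latitude that experiences at least one full rotation of continuous daylight at the northern-summer solstice; it lies at |ϕ| = 90° − ε = 90° − 24.12° = 65.88°.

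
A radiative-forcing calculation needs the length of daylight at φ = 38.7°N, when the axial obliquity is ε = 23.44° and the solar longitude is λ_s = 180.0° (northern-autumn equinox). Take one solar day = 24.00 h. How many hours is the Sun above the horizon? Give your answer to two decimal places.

Solar declination: sin δ = sin ε · sin λ_s = sin 23.44° × sin 180.0° = 0.00000, so δ = +0.000°.
cos H₀ = −tan φ · tan δ = −tan(+38.7°) × tan(+0.000°) = -0.0000, so H₀ = 1.5708 rad = 90.00°.
Daylight = 2H₀/(2π) × 24.00 h = (1.5708/π) × 24.00 = 12.00 h.

12.00 h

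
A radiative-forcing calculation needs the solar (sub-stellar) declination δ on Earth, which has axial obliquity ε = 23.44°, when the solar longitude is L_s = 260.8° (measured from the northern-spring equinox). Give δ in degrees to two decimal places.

sin δ = sin ε · sin L_s = sin 23.44° × sin 260.8° = -0.392671.
δ = arcsin(-0.392671) = -23.12°.

δ = -23.12°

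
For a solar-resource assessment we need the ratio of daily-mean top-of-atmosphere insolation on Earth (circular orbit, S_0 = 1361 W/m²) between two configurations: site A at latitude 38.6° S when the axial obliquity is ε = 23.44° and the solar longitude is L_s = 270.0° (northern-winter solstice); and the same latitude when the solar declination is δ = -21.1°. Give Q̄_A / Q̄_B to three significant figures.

— Configuration A (ϕ=-38.6°):
Solar declination: sin δ = sin ε · sin L_s = sin 23.44° × sin 270.0° = -0.39779, so δ = -23.440°.
cos h₀ = −tan(-38.6°) tan(-23.440°) = -0.3461, h₀ = 1.9242 rad.
Bracket: h₀ sin ϕ sin δ + cos ϕ cos δ sin h₀ = 1.9242×-0.62388×-0.39779 + 0.78152×0.91748×0.93819 = 0.477535 + 0.672709 = 1.150244.
Q̄ = (S_0/π) × [bracket] = (1361/π) × 1.150244 = 498.31 W/m².
— Configuration B (ϕ=-38.6°):
cos h₀ = −tan(-38.6°) tan(-21.100°) = -0.3080, h₀ = 1.8839 rad.
Bracket: h₀ sin ϕ sin δ + cos ϕ cos δ sin h₀ = 1.8839×-0.62388×-0.36000 + 0.78152×0.93295×0.95138 = 0.423118 + 0.693669 = 1.116787.
Q̄ = (S_0/π) × [bracket] = (1361/π) × 1.116787 = 483.81 W/m².
Ratio Q̄_A / Q̄_B = 498.31 / 483.81 = 1.030.

Q̄_A / Q̄_B ≈ 1.03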